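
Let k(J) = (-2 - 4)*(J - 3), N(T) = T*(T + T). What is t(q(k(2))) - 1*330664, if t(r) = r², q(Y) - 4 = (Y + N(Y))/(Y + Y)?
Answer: -1322215/4 ≈ -3.3055e+5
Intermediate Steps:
N(T) = 2*T² (N(T) = T*(2*T) = 2*T²)
k(J) = 18 - 6*J (k(J) = -6*(-3 + J) = 18 - 6*J)
q(Y) = 4 + (Y + 2*Y²)/(2*Y) (q(Y) = 4 + (Y + 2*Y²)/(Y + Y) = 4 + (Y + 2*Y²)/((2*Y)) = 4 + (Y + 2*Y²)*(1/(2*Y)) = 4 + (Y + 2*Y²)/(2*Y))
t(q(k(2))) - 1*330664 = (9/2 + (18 - 6*2))² - 1*330664 = (9/2 + (18 - 12))² - 330664 = (9/2 + 6)² - 330664 = (21/2)² - 330664 = 441/4 - 330664 = -1322215/4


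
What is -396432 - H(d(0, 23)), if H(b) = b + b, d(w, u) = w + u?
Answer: -396478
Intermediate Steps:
d(w, u) = u + w
H(b) = 2*b
-396432 - H(d(0, 23)) = -396432 - 2*(23 + 0) = -396432 - 2*23 = -396432 - 1*46 = -396432 - 46 = -396478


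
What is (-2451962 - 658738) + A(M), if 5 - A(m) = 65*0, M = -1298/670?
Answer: -3110695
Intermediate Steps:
M = -649/335 (M = -1298*1/670 = -649/335 ≈ -1.9373)
A(m) = 5 (A(m) = 5 - 65*0 = 5 - 1*0 = 5 + 0 = 5)
(-2451962 - 658738) + A(M) = (-2451962 - 658738) + 5 = -3110700 + 5 = -3110695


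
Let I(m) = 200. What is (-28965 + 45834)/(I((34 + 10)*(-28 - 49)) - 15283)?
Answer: -16869/15083 ≈ -1.1184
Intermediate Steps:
(-28965 + 45834)/(I((34 + 10)*(-28 - 49)) - 15283) = (-28965 + 45834)/(200 - 15283) = 16869/(-15083) = 16869*(-1/15083) = -16869/15083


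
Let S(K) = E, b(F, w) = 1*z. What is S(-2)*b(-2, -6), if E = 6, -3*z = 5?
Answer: -10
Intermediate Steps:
z = -5/3 (z = -1/3*5 = -5/3 ≈ -1.6667)
b(F, w) = -5/3 (b(F, w) = 1*(-5/3) = -5/3)
S(K) = 6
S(-2)*b(-2, -6) = 6*(-5/3) = -10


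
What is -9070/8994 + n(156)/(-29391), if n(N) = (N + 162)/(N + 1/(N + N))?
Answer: -2162660667619/2144391666357 ≈ -1.0085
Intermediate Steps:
n(N) = (162 + N)/(N + 1/(2*N))
-9070/8994 + n(156)/(-29391) = -9070/8994 + (2*156*(162 + 156)/(1 + 2*156²))/(-29391) = -9070*1/8994 + (2*156*318/(1 + 2*24336))*(-1/29391) = -4535/4497 + (2*156*318/(1 + 48672))*(-1/29391) = -4535/4497 + (2*156*318/48673)*(-1/29391) = -4535/4497 + (2*156*(1/48673)*318)*(-1/29391) = -4535/4497 + (99216/48673)*(-1/29391) = -4535/4497 - 33072/476849381 = -2162660667619/2144391666357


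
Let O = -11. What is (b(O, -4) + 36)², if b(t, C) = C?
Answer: 1024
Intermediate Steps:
(b(O, -4) + 36)² = (-4 + 36)² = 32² = 1024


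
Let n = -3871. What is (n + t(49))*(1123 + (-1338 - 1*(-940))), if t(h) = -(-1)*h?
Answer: -2770950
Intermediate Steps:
t(h) = h
(n + t(49))*(1123 + (-1338 - 1*(-940))) = (-3871 + 49)*(1123 + (-1338 - 1*(-940))) = -3822*(1123 + (-1338 + 940)) = -3822*(1123 - 398) = -3822*725 = -2770950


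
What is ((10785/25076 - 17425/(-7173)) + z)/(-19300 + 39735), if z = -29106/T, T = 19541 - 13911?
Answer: -1169867318269/10346944825379700 ≈ -0.00011306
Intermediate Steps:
T = 5630
z = -14553/2815 (z = -29106/5630 = -29106*1/5630 = -14553/2815 ≈ -5.1698)
((10785/25076 - 17425/(-7173)) + z)/(-19300 + 39735) = ((10785/25076 - 17425/(-7173)) - 14553/2815)/(-19300 + 39735) = ((10785*(1/25076) - 17425*(-1/7173)) - 14553/2815)/20435 = ((10785/25076 + 17425/7173) - 14553/2815)*(1/20435) = (514310105/179870148 - 14553/2815)*(1/20435) = -1169867318269/506334466620*1/20435 = -1169867318269/10346944825379700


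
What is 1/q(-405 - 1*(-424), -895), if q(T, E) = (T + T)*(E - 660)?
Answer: -1/59090 ≈ -1.6923e-5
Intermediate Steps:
q(T, E) = 2*T*(-660 + E) (q(T, E) = (2*T)*(-660 + E) = 2*T*(-660 + E))
1/q(-405 - 1*(-424), -895) = 1/(2*(-405 - 1*(-424))*(-660 - 895)) = 1/(2*(-405 + 424)*(-1555)) = 1/(2*19*(-1555)) = 1/(-59090) = -1/59090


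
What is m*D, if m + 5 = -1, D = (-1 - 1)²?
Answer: -24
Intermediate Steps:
D = 4 (D = (-2)² = 4)
m = -6 (m = -5 - 1 = -6)
m*D = -6*4 = -24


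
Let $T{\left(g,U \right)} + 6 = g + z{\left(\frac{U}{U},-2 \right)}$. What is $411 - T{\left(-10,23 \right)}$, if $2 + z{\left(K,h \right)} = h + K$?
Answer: $430$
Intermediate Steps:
$z{\left(K,h \right)} = -2 + K + h$ ($z{\left(K,h \right)} = -2 + \left(h + K\right) = -2 + \left(K + h\right) = -2 + K + h$)
$T{\left(g,U \right)} = -9 + g$ ($T{\left(g,U \right)} = -6 - \left(4 - g - \frac{U}{U}\right) = -6 + \left(g - 3\right) = -6 + \left(-3 + g\right) = -9 + g$)
$411 - T{\left(-10,23 \right)} = 411 - \left(-9 - 10\right) = 411 - -19 = 411 + 19 = 430$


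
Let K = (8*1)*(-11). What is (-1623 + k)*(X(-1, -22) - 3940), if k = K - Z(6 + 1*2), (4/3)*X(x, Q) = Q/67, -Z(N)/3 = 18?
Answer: 874884401/134 ≈ 6.5290e+6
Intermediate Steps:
Z(N) = -54 (Z(N) = -3*18 = -54)
K = -88 (K = 8*(-11) = -88)
X(x, Q) = 3*Q/268 (X(x, Q) = 3*(Q/67)/4 = 3*Q/268)
k = -34 (k = -88 - 1*(-54) = -88 + 54 = -34)
(-1623 + k)*(X(-1, -22) - 3940) = (-1623 - 34)*((3/268)*(-22) - 3940) = -1657*(-33/134 - 3940) = -1657*(-527993/134) = 874884401/134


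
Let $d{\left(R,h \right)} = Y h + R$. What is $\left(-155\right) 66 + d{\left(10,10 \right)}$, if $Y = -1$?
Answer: $-10230$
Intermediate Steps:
$d{\left(R,h \right)} = R - h$ ($d{\left(R,h \right)} = - h + R = R - h$)
$\left(-155\right) 66 + d{\left(10,10 \right)} = \left(-155\right) 66 + \left(10 - 10\right) = -10230 + \left(10 - 10\right) = -10230 + 0 = -10230$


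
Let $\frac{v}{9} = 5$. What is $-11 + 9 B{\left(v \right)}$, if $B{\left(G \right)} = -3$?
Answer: $-38$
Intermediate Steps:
$v = 45$ ($v = 9 \cdot 5 = 45$)
$-11 + 9 B{\left(v \right)} = -11 + 9 \left(-3\right) = -11 - 27 = -38$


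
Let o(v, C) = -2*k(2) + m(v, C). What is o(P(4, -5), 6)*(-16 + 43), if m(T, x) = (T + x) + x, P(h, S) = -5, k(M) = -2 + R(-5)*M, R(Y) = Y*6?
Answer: 3537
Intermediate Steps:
R(Y) = 6*Y
k(M) = -2 - 30*M (k(M) = -2 + (6*(-5))*M = -2 - 30*M)
m(T, x) = T + 2*x
o(v, C) = 124 + v + 2*C (o(v, C) = -2*(-2 - 30*2) + (v + 2*C) = -2*(-2 - 60) + (v + 2*C) = -2*(-62) + (v + 2*C) = 124 + (v + 2*C) = 124 + v + 2*C)
o(P(4, -5), 6)*(-16 + 43) = (124 - 5 + 2*6)*(-16 + 43) = (124 - 5 + 12)*27 = 131*27 = 3537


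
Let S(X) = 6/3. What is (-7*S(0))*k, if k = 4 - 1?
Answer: -42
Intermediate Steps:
S(X) = 2 (S(X) = 6*(1/3) = 2)
k = 3
(-7*S(0))*k = -7*2*3 = -14*3 = -42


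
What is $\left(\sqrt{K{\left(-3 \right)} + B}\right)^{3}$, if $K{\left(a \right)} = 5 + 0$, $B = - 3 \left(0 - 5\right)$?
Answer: $40 \sqrt{5} \approx 89.443$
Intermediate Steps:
$B = 15$ ($B = \left(-3\right) \left(-5\right) = 15$)
$K{\left(a \right)} = 5$
$\left(\sqrt{K{\left(-3 \right)} + B}\right)^{3} = \left(\sqrt{5 + 15}\right)^{3} = \left(\sqrt{20}\right)^{3} = \left(2 \sqrt{5}\right)^{3} = 40 \sqrt{5}$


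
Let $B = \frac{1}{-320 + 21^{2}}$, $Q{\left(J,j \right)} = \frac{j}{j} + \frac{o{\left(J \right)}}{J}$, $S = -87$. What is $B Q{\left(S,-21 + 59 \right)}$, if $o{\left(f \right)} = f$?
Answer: $\frac{2}{121} \approx 0.016529$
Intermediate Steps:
$Q{\left(J,j \right)} = 2$ ($Q{\left(J,j \right)} = \frac{j}{j} + \frac{J}{J} = 1 + 1 = 2$)
$B = \frac{1}{121}$ ($B = \frac{1}{-320 + 441} = \frac{1}{121} \approx 0.0082645$)
$B Q{\left(S,-21 + 59 \right)} = \frac{1}{121} \cdot 2 = \frac{2}{121}$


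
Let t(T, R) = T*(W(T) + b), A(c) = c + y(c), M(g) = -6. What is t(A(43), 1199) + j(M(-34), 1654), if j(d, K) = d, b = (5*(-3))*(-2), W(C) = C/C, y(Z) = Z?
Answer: 2660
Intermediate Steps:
W(C) = 1
b = 30 (b = -15*(-2) = 30)
A(c) = 2*c (A(c) = c + c = 2*c)
t(T, R) = 31*T (t(T, R) = T*(1 + 30) = T*31 = 31*T)
t(A(43), 1199) + j(M(-34), 1654) = 31*(2*43) - 6 = 31*86 - 6 = 2666 - 6 = 2660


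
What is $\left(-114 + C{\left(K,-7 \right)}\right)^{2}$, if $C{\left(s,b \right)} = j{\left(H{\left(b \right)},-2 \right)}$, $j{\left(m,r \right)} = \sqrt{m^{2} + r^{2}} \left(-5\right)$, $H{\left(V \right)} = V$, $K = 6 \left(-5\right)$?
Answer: $14321 + 1140 \sqrt{53} \approx 22620.0$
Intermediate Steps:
$K = -30$
$j{\left(m,r \right)} = - 5 \sqrt{m^{2} + r^{2}}$
$C{\left(s,b \right)} = - 5 \sqrt{4 + b^{2}}$ ($C{\left(s,b \right)} = - 5 \sqrt{b^{2} + \left(-2\right)^{2}} = - 5 \sqrt{b^{2} + 4} = - 5 \sqrt{4 + b^{2}}$)
$\left(-114 + C{\left(K,-7 \right)}\right)^{2} = \left(-114 - 5 \sqrt{4 + \left(-7\right)^{2}}\right)^{2} = \left(-114 - 5 \sqrt{4 + 49}\right)^{2} = \left(-114 - 5 \sqrt{53}\right)^{2}$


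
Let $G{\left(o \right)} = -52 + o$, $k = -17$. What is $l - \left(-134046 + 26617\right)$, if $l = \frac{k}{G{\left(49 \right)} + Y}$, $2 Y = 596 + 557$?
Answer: $\frac{123221029}{1147} \approx 1.0743 \cdot 10^{5}$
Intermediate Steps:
$Y = \frac{1153}{2}$ ($Y = \frac{596 + 557}{2} = \frac{1}{2} \cdot 1153 = \frac{1153}{2} \approx 576.5$)
$l = - \frac{34}{1147}$ ($l = - \frac{17}{\left(-52 + 49\right) + \frac{1153}{2}} = - \frac{17}{-3 + \frac{1153}{2}} = - \frac{17}{\frac{1147}{2}} = \left(-17\right) \frac{2}{1147} = - \frac{34}{1147} \approx -0.029643$)
$l - \left(-134046 + 26617\right) = - \frac{34}{1147} - \left(-134046 + 26617\right) = - \frac{34}{1147} - -107429 = - \frac{34}{1147} + 107429 = \frac{123221029}{1147}$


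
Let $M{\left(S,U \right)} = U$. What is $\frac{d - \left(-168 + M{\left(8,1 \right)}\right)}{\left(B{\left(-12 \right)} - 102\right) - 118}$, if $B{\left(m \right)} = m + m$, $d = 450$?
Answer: $- \frac{617}{244} \approx -2.5287$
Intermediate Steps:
$B{\left(m \right)} = 2 m$
$\frac{d - \left(-168 + M{\left(8,1 \right)}\right)}{\left(B{\left(-12 \right)} - 102\right) - 118} = \frac{450 + \left(168 - 1\right)}{\left(2 \left(-12\right) - 102\right) - 118} = \frac{450 + \left(168 - 1\right)}{\left(-24 - 102\right) - 118} = \frac{450 + 167}{-126 - 118} = \frac{617}{-244} = 617 \left(- \frac{1}{244}\right) = - \frac{617}{244}$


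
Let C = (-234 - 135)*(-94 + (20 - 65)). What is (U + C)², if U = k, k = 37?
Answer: 2634563584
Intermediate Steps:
U = 37
C = 51291 (C = -369*(-94 - 45) = -369*(-139) = 51291)
(U + C)² = (37 + 51291)² = 51328² = 2634563584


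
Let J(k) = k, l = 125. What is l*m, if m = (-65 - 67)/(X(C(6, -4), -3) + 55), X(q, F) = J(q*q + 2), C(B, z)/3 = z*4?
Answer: -5500/787 ≈ -6.9886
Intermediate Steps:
C(B, z) = 12*z (C(B, z) = 3*(z*4) = 3*(4*z) = 12*z)
X(q, F) = 2 + q² (X(q, F) = q*q + 2 = q² + 2 = 2 + q²)
m = -44/787 (m = (-65 - 67)/((2 + (12*(-4))²) + 55) = -132/((2 + (-48)²) + 55) = -132/((2 + 2304) + 55) = -132/(2306 + 55) = -132/2361 = -132*1/2361 = -44/787 ≈ -0.055909)
l*m = 125*(-44/787) = -5500/787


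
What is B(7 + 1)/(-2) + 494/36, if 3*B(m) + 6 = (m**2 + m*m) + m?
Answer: -143/18 ≈ -7.9444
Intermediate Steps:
B(m) = -2 + m/3 + 2*m**2/3 (B(m) = -2 + ((m**2 + m*m) + m)/3 = -2 + ((m**2 + m**2) + m)/3 = -2 + (2*m**2 + m)/3 = -2 + (m + 2*m**2)/3 = -2 + (m/3 + 2*m**2/3) = -2 + m/3 + 2*m**2/3)
B(7 + 1)/(-2) + 494/36 = (-2 + (7 + 1)/3 + 2*(7 + 1)**2/3)/(-2) + 494/36 = (-2 + (1/3)*8 + (2/3)*8**2)*(-1/2) + 494*(1/36) = (-2 + 8/3 + (2/3)*64)*(-1/2) + 247/18 = (-2 + 8/3 + 128/3)*(-1/2) + 247/18 = (130/3)*(-1/2) + 247/18 = -65/3 + 247/18 = -143/18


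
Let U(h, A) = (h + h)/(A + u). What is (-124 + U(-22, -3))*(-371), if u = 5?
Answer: 54166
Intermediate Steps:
U(h, A) = 2*h/(5 + A) (U(h, A) = (h + h)/(A + 5) = (2*h)/(5 + A) = 2*h/(5 + A))
(-124 + U(-22, -3))*(-371) = (-124 + 2*(-22)/(5 - 3))*(-371) = (-124 + 2*(-22)/2)*(-371) = (-124 + 2*(-22)*(1/2))*(-371) = (-124 - 22)*(-371) = -146*(-371) = 54166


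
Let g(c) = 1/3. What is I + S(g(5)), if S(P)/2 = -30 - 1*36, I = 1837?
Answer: 1705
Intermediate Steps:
g(c) = ⅓
S(P) = -132 (S(P) = 2*(-30 - 1*36) = 2*(-30 - 36) = 2*(-66) = -132)
I + S(g(5)) = 1837 - 132 = 1705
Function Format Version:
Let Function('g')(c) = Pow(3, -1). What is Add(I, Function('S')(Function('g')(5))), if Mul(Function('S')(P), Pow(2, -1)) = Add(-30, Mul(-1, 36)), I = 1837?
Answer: 1705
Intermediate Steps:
Function('g')(c) = Rational(1, 3)
Function('S')(P) = -132 (Function('S')(P) = Mul(2, Add(-30, Mul(-1, 36))) = Mul(2, Add(-30, -36)) = Mul(2, -66) = -132)
Add(I, Function('S')(Function('g')(5))) = Add(1837, -132) = 1705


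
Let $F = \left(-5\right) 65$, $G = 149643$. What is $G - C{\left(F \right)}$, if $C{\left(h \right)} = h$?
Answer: $149968$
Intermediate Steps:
$F = -325$
$G - C{\left(F \right)} = 149643 - -325 = 149643 + 325 = 149968$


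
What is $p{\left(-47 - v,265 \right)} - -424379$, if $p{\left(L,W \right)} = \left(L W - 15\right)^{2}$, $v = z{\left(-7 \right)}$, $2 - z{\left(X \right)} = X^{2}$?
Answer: $424604$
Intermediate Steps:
$z{\left(X \right)} = 2 - X^{2}$
$v = -47$ ($v = 2 - \left(-7\right)^{2} = 2 - 49 = -47$)
$p{\left(L,W \right)} = \left(-15 + L W\right)^{2}$
$p{\left(-47 - v,265 \right)} - -424379 = \left(-15 + \left(-47 - -47\right) 265\right)^{2} - -424379 = \left(-15 + \left(-47 + 47\right) 265\right)^{2} + 424379 = \left(-15 + 0 \cdot 265\right)^{2} + 424379 = \left(-15 + 0\right)^{2} + 424379 = \left(-15\right)^{2} + 424379 = 225 + 424379 = 424604$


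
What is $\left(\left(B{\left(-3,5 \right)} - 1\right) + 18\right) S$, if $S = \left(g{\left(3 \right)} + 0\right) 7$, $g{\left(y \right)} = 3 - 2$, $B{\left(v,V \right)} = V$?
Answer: $154$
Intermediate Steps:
$g{\left(y \right)} = 1$ ($g{\left(y \right)} = 3 - 2 = 1$)
$S = 7$ ($S = \left(1 + 0\right) 7 = 1 \cdot 7 = 7$)
$\left(\left(B{\left(-3,5 \right)} - 1\right) + 18\right) S = \left(\left(5 - 1\right) + 18\right) 7 = \left(4 + 18\right) 7 = 22 \cdot 7 = 154$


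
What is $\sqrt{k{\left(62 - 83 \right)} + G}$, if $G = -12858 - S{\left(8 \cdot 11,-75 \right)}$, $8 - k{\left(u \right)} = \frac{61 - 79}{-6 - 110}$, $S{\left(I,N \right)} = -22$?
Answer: $\frac{i \sqrt{43153914}}{58} \approx 113.26 i$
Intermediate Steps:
$k{\left(u \right)} = \frac{455}{58}$ ($k{\left(u \right)} = 8 - \frac{61 - 79}{-6 - 110} = 8 - - \frac{18}{-116} = 8 - \left(-18\right) \left(- \frac{1}{116}\right) = 8 - \frac{9}{58} = \frac{455}{58}$)
$G = -12836$ ($G = -12858 - -22 = -12858 + 22 = -12836$)
$\sqrt{k{\left(62 - 83 \right)} + G} = \sqrt{\frac{455}{58} - 12836} = \sqrt{- \frac{744033}{58}} = \frac{i \sqrt{43153914}}{58}$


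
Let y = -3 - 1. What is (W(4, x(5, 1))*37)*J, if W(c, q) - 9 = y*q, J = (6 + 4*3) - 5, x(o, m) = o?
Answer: -5291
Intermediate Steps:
y = -4
J = 13 (J = (6 + 12) - 5 = 18 - 5 = 13)
W(c, q) = 9 - 4*q
(W(4, x(5, 1))*37)*J = ((9 - 4*5)*37)*13 = ((9 - 20)*37)*13 = -11*37*13 = -407*13 = -5291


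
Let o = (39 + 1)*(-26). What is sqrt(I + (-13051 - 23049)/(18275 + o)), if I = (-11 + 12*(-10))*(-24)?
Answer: 2*sqrt(1036986671)/1149 ≈ 56.053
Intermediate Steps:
o = -1040 (o = 40*(-26) = -1040)
I = 3144 (I = (-11 - 120)*(-24) = -131*(-24) = 3144)
sqrt(I + (-13051 - 23049)/(18275 + o)) = sqrt(3144 + (-13051 - 23049)/(18275 - 1040)) = sqrt(3144 - 36100/17235) = sqrt(3144 - 36100*1/17235) = sqrt(3144 - 7220/3447) = sqrt(10830148/3447) = 2*sqrt(1036986671)/1149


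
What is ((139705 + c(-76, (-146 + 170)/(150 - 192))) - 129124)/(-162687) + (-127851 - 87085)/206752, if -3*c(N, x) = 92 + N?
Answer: -1990383925/1801921212 ≈ -1.1046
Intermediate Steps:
c(N, x) = -92/3 - N/3 (c(N, x) = -(92 + N)/3 = -92/3 - N/3)
((139705 + c(-76, (-146 + 170)/(150 - 192))) - 129124)/(-162687) + (-127851 - 87085)/206752 = ((139705 + (-92/3 - 1/3*(-76))) - 129124)/(-162687) + (-127851 - 87085)/206752 = ((139705 + (-92/3 + 76/3)) - 129124)*(-1/162687) - 214936*1/206752 = ((139705 - 16/3) - 129124)*(-1/162687) - 26867/25844 = (419099/3 - 129124)*(-1/162687) - 26867/25844 = (31727/3)*(-1/162687) - 26867/25844 = -31727/488061 - 26867/25844 = -1990383925/1801921212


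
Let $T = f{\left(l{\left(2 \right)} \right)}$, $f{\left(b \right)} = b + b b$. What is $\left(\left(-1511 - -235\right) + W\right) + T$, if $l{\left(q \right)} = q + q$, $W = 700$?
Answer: $-556$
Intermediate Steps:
$l{\left(q \right)} = 2 q$
$f{\left(b \right)} = b + b^{2}$
$T = 20$ ($T = 2 \cdot 2 \left(1 + 2 \cdot 2\right) = 4 \left(1 + 4\right) = 4 \cdot 5 = 20$)
$\left(\left(-1511 - -235\right) + W\right) + T = \left(\left(-1511 - -235\right) + 700\right) + 20 = \left(\left(-1511 + 235\right) + 700\right) + 20 = \left(-1276 + 700\right) + 20 = -576 + 20 = -556$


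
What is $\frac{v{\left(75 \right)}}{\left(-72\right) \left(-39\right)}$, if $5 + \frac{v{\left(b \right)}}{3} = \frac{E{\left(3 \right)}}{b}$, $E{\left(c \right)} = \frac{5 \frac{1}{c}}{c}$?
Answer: $- \frac{337}{63180} \approx -0.005334$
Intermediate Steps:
$E{\left(c \right)} = \frac{5}{c^{2}}$
$v{\left(b \right)} = -15 + \frac{5}{3 b}$ ($v{\left(b \right)} = -15 + 3 \frac{5 \cdot \frac{1}{9}}{b} = -15 + 3 \frac{5}{9 b} = -15 + \frac{5}{3 b}$)
$\frac{v{\left(75 \right)}}{\left(-72\right) \left(-39\right)} = \frac{-15 + \frac{5}{3 \cdot 75}}{\left(-72\right) \left(-39\right)} = \frac{-15 + \frac{5}{3} \cdot \frac{1}{75}}{2808} = \left(-15 + \frac{1}{45}\right) \frac{1}{2808} = \left(- \frac{674}{45}\right) \frac{1}{2808} = - \frac{337}{63180}$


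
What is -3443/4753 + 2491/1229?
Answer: 7608276/5841437 ≈ 1.3025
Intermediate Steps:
-3443/4753 + 2491/1229 = 7608276/5841437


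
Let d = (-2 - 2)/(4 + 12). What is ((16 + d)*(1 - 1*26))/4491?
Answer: -175/1996 ≈ -0.087675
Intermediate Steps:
d = -¼ (d = -4/16 = -4*1/16 = -¼ ≈ -0.25000)
((16 + d)*(1 - 1*26))/4491 = ((16 - ¼)*(1 - 1*26))/4491 = (63*(1 - 26)/4)*(1/4491) = ((63/4)*(-25))*(1/4491) = -1575/4*1/4491 = -175/1996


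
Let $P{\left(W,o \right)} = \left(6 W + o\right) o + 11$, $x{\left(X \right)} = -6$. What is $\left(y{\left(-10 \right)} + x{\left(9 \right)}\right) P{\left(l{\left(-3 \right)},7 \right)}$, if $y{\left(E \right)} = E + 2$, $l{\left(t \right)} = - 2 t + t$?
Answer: $-2604$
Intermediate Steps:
$l{\left(t \right)} = - t$
$y{\left(E \right)} = 2 + E$
$P{\left(W,o \right)} = 11 + o \left(o + 6 W\right)$ ($P{\left(W,o \right)} = \left(o + 6 W\right) o + 11 = o \left(o + 6 W\right) + 11 = 11 + o \left(o + 6 W\right)$)
$\left(y{\left(-10 \right)} + x{\left(9 \right)}\right) P{\left(l{\left(-3 \right)},7 \right)} = \left(\left(2 - 10\right) - 6\right) \left(11 + 7^{2} + 6 \left(\left(-1\right) \left(-3\right)\right) 7\right) = \left(-8 - 6\right) \left(11 + 49 + 6 \cdot 3 \cdot 7\right) = - 14 \left(11 + 49 + 126\right) = \left(-14\right) 186 = -2604$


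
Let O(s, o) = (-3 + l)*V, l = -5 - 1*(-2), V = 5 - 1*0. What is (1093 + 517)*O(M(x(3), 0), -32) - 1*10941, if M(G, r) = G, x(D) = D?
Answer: -59241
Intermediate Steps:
V = 5 (V = 5 + 0 = 5)
l = -3 (l = -5 + 2 = -3)
O(s, o) = -30 (O(s, o) = (-3 - 3)*5 = -6*5 = -30)
(1093 + 517)*O(M(x(3), 0), -32) - 1*10941 = (1093 + 517)*(-30) - 1*10941 = 1610*(-30) - 10941 = -48300 - 10941 = -59241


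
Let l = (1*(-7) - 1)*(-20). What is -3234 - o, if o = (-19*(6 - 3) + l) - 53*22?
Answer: -2171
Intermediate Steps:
l = 160 (l = (-7 - 1)*(-20) = -8*(-20) = 160)
o = -1063 (o = (-19*(6 - 3) + 160) - 53*22 = (-19*3 + 160) - 1166 = (-57 + 160) - 1166 = 103 - 1166 = -1063)
-3234 - o = -3234 - 1*(-1063) = -3234 + 1063 = -2171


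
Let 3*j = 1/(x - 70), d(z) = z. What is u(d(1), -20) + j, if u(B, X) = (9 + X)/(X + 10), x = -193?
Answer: 8669/7890 ≈ 1.0987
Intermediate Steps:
u(B, X) = (9 + X)/(10 + X)
j = -1/789 (j = 1/(3*(-193 - 70)) = (⅓)/(-263) = (⅓)*(-1/263) = -1/789 ≈ -0.0012674)
u(d(1), -20) + j = (9 - 20)/(10 - 20) - 1/789 = -11/(-10) - 1/789 = -⅒*(-11) - 1/789 = 11/10 - 1/789 = 8669/7890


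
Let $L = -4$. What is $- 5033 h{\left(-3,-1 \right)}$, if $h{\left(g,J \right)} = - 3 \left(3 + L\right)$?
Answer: $-15099$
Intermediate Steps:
$h{\left(g,J \right)} = 3$ ($h{\left(g,J \right)} = - 3 \left(3 - 4\right) = \left(-3\right) \left(-1\right) = 3$)
$- 5033 h{\left(-3,-1 \right)} = \left(-5033\right) 3 = -15099$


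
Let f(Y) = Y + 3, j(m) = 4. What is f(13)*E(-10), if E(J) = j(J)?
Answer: 64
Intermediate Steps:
f(Y) = 3 + Y
E(J) = 4
f(13)*E(-10) = (3 + 13)*4 = 16*4 = 64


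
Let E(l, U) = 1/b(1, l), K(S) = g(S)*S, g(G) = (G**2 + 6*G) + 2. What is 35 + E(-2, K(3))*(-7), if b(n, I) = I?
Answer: 77/2 ≈ 38.500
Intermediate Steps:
g(G) = 2 + G**2 + 6*G
K(S) = S*(2 + S**2 + 6*S) (K(S) = (2 + S**2 + 6*S)*S = S*(2 + S**2 + 6*S))
E(l, U) = 1/l
35 + E(-2, K(3))*(-7) = 35 - 7/(-2) = 35 - 1/2*(-7) = 35 + 7/2 = 77/2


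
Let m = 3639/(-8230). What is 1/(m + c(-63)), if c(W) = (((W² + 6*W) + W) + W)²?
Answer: 8230/98811228111 ≈ 8.3290e-8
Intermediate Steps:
m = -3639/8230 (m = 3639*(-1/8230) = -3639/8230 ≈ -0.44216)
c(W) = (W² + 8*W)² (c(W) = ((W² + 7*W) + W)² = (W² + 8*W)²)
1/(m + c(-63)) = 1/(-3639/8230 + (-63)²*(8 - 63)²) = 1/(-3639/8230 + 3969*(-55)²) = 1/(-3639/8230 + 3969*3025) = 1/(-3639/8230 + 12006225) = 1/(98811228111/8230) = 8230/98811228111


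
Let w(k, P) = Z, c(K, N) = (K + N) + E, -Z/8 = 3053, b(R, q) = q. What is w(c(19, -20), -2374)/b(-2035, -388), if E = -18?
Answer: 6106/97 ≈ 62.948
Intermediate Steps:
Z = -24424 (Z = -8*3053 = -24424)
c(K, N) = -18 + K + N (c(K, N) = (K + N) - 18 = -18 + K + N)
w(k, P) = -24424
w(c(19, -20), -2374)/b(-2035, -388) = -24424/(-388) = -24424*(-1/388) = 6106/97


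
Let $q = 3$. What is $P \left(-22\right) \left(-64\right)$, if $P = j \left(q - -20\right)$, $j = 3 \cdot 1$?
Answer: $97152$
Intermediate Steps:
$j = 3$
$P = 69$ ($P = 3 \left(3 - -20\right) = 3 \left(3 + 20\right) = 3 \cdot 23 = 69$)
$P \left(-22\right) \left(-64\right) = 69 \left(-22\right) \left(-64\right) = \left(-1518\right) \left(-64\right) = 97152$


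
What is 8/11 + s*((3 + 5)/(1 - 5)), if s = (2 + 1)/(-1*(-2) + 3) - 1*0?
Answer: -26/55 ≈ -0.47273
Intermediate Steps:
s = ⅗ (s = 3/(2 + 3) + 0 = 3/5 + 0 = 3*(⅕) + 0 = ⅗ + 0 = ⅗ ≈ 0.60000)
8/11 + s*((3 + 5)/(1 - 5)) = 8/11 + 3*((3 + 5)/(1 - 5))/5 = 8*(1/11) + 3*(8/(-4))/5 = 8/11 + 3*(8*(-¼))/5 = 8/11 + (⅗)*(-2) = 8/11 - 6/5 = -26/55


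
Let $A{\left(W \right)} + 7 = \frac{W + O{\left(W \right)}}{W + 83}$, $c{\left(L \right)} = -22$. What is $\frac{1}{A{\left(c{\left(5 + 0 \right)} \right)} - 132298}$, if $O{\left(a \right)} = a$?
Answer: $- \frac{61}{8070649} \approx -7.5583 \cdot 10^{-6}$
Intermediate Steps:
$A{\left(W \right)} = -7 + \frac{2 W}{83 + W}$ ($A{\left(W \right)} = -7 + \frac{W + W}{W + 83} = -7 + \frac{2 W}{83 + W}$)
$\frac{1}{A{\left(c{\left(5 + 0 \right)} \right)} - 132298} = \frac{1}{\frac{-581 - -110}{83 - 22} - 132298} = \frac{1}{\frac{-581 + 110}{61} - 132298} = \frac{1}{\frac{1}{61} \left(-471\right) - 132298} = \frac{1}{- \frac{471}{61} - 132298} = \frac{1}{- \frac{8070649}{61}} = - \frac{61}{8070649}$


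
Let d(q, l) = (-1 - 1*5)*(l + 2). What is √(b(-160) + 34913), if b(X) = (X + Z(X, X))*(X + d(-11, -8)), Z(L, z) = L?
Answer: √74593 ≈ 273.12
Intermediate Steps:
d(q, l) = -12 - 6*l (d(q, l) = (-1 - 5)*(2 + l) = -6*(2 + l) = -12 - 6*l)
b(X) = 2*X*(36 + X) (b(X) = (X + X)*(X + (-12 - 6*(-8))) = (2*X)*(X + (-12 + 48)) = (2*X)*(X + 36) = (2*X)*(36 + X) = 2*X*(36 + X))
√(b(-160) + 34913) = √(2*(-160)*(36 - 160) + 34913) = √(2*(-160)*(-124) + 34913) = √(39680 + 34913) = √74593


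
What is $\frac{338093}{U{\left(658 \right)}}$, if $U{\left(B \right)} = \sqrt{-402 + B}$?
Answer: $\frac{338093}{16} \approx 21131.0$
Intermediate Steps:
$\frac{338093}{U{\left(658 \right)}} = \frac{338093}{\sqrt{-402 + 658}} = \frac{338093}{\sqrt{256}} = \frac{338093}{16}$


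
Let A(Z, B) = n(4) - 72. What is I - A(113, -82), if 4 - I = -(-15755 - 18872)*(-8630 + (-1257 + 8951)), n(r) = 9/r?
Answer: 129643783/4 ≈ 3.2411e+7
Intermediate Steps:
I = 32410876 (I = 4 - (-1)*(-15755 - 18872)*(-8630 + (-1257 + 8951)) = 4 - (-1)*(-34627*(-8630 + 7694)) = 4 - (-1)*(-34627*(-936)) = 4 - (-1)*32410872 = 4 - 1*(-32410872) = 4 + 32410872 = 32410876)
A(Z, B) = -279/4 (A(Z, B) = 9/4 - 72 = -279/4)
I - A(113, -82) = 32410876 - 1*(-279/4) = 32410876 + 279/4 = 129643783/4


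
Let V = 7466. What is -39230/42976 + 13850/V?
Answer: 75581605/80214704 ≈ 0.94224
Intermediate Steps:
-39230/42976 + 13850/V = -39230/42976 + 13850/7466 = -39230*1/42976 + 13850*(1/7466) = -19615/21488 + 6925/3733 = 75581605/80214704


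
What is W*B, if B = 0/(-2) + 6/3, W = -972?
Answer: -1944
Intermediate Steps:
B = 2 (B = 0*(-1/2) + 6*(1/3) = 0 + 2 = 2)
W*B = -972*2 = -1944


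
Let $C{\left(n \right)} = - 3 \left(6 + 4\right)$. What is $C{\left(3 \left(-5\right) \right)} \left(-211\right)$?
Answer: $6330$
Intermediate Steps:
$C{\left(n \right)} = -30$ ($C{\left(n \right)} = \left(-3\right) 10 = -30$)
$C{\left(3 \left(-5\right) \right)} \left(-211\right) = \left(-30\right) \left(-211\right) = 6330$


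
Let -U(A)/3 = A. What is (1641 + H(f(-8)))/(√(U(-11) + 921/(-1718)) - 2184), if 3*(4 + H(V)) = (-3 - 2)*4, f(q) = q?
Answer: -6117193264/8194556835 - 4891*√10646446/8194556835 ≈ -0.74844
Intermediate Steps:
U(A) = -3*A
H(V) = -32/3 (H(V) = -4 + ((-3 - 2)*4)/3 = -4 + (-5*4)/3 = -4 + (⅓)*(-20) = -4 - 20/3 = -32/3)
(1641 + H(f(-8)))/(√(U(-11) + 921/(-1718)) - 2184) = (1641 - 32/3)/(√(-3*(-11) + 921/(-1718)) - 2184) = 4891/(3*(√(33 + 921*(-1/1718)) - 2184)) = 4891/(3*(√(33 - 921/1718) - 2184)) = 4891/(3*(√(55773/1718) - 2184)) = 4891/(3*(3*√10646446/1718 - 2184)) = 4891/(3*(-2184 + 3*√10646446/1718))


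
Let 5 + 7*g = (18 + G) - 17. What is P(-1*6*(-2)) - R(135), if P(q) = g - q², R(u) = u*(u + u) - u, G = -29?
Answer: -255246/7 ≈ -36464.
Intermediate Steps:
R(u) = -u + 2*u² (R(u) = u*(2*u) - u = 2*u² - u = -u + 2*u²)
g = -33/7 (g = -5/7 + ((18 - 29) - 17)/7 = -5/7 + (-11 - 17)/7 = -5/7 + (⅐)*(-28) = -5/7 - 4 = -33/7 ≈ -4.7143)
P(q) = -33/7 - q²
P(-1*6*(-2)) - R(135) = (-33/7 - (-1*6*(-2))²) - 135*(-1 + 2*135) = (-33/7 - (-6*(-2))²) - 135*(-1 + 270) = (-33/7 - 1*12²) - 135*269 = (-33/7 - 1*144) - 1*36315 = (-33/7 - 144) - 36315 = -1041/7 - 36315 = -255246/7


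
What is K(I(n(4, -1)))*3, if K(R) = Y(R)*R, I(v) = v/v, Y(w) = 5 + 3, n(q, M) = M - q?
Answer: 24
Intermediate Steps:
Y(w) = 8
I(v) = 1
K(R) = 8*R
K(I(n(4, -1)))*3 = (8*1)*3 = 8*3 = 24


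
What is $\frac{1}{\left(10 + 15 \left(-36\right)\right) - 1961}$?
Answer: $- \frac{1}{2491} \approx -0.00040145$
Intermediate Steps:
$\frac{1}{\left(10 + 15 \left(-36\right)\right) - 1961} = \frac{1}{\left(10 - 540\right) + \left(-4321 + 2360\right)} = \frac{1}{-530 - 1961} = \frac{1}{-2491} = - \frac{1}{2491}$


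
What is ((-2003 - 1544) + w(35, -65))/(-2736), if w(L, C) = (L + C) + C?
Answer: 607/456 ≈ 1.3311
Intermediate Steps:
w(L, C) = L + 2*C (w(L, C) = (C + L) + C = L + 2*C)
((-2003 - 1544) + w(35, -65))/(-2736) = ((-2003 - 1544) + (35 + 2*(-65)))/(-2736) = (-3547 + (35 - 130))*(-1/2736) = (-3547 - 95)*(-1/2736) = -3642*(-1/2736) = 607/456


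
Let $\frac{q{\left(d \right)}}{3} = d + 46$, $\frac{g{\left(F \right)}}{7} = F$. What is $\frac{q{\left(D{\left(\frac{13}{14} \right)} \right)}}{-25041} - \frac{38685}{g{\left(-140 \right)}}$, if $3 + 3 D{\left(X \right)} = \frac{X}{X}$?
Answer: $\frac{11395033}{288708} \approx 39.469$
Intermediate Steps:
$g{\left(F \right)} = 7 F$
$D{\left(X \right)} = - \frac{2}{3}$ ($D{\left(X \right)} = -1 + \frac{X \frac{1}{X}}{3} = -1 + \frac{1}{3} \cdot 1 = -1 + \frac{1}{3} = - \frac{2}{3}$)
$q{\left(d \right)} = 138 + 3 d$ ($q{\left(d \right)} = 3 \left(d + 46\right) = 3 \left(46 + d\right) = 138 + 3 d$)
$\frac{q{\left(D{\left(\frac{13}{14} \right)} \right)}}{-25041} - \frac{38685}{g{\left(-140 \right)}} = \frac{138 + 3 \left(- \frac{2}{3}\right)}{-25041} - \frac{38685}{7 \left(-140\right)} = \left(138 - 2\right) \left(- \frac{1}{25041}\right) - \frac{38685}{-980} = 136 \left(- \frac{1}{25041}\right) - - \frac{7737}{196} = - \frac{8}{1473} + \frac{7737}{196} = \frac{11395033}{288708}$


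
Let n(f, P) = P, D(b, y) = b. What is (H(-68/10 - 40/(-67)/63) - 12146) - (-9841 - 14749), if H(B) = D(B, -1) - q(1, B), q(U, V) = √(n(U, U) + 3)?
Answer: 262445096/21105 ≈ 12435.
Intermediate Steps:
q(U, V) = √(3 + U) (q(U, V) = √(U + 3) = √(3 + U))
H(B) = -2 + B (H(B) = B - √(3 + 1) = B - √4 = B - 1*2 = B - 2 = -2 + B)
(H(-68/10 - 40/(-67)/63) - 12146) - (-9841 - 14749) = ((-2 + (-68/10 - 40/(-67)/63)) - 12146) - (-9841 - 14749) = ((-2 + (-68*⅒ - 40*(-1/67)*(1/63))) - 12146) - 1*(-24590) = ((-2 + (-34/5 + (40/67)*(1/63))) - 12146) + 24590 = ((-2 + (-34/5 + 40/4221)) - 12146) + 24590 = ((-2 - 143314/21105) - 12146) + 24590 = (-185524/21105 - 12146) + 24590 = -256526854/21105 + 24590 = 262445096/21105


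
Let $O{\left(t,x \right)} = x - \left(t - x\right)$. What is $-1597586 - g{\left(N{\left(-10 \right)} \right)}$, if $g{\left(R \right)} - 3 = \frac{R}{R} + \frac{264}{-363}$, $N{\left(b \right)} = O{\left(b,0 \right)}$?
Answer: $- \frac{17573482}{11} \approx -1.5976 \cdot 10^{6}$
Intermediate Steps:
$O{\left(t,x \right)} = - t + 2 x$
$N{\left(b \right)} = - b$ ($N{\left(b \right)} = - b + 2 \cdot 0 = - b + 0 = - b$)
$g{\left(R \right)} = \frac{36}{11}$ ($g{\left(R \right)} = 3 + \left(\frac{R}{R} + \frac{264}{-363}\right) = 3 + \left(1 + 264 \left(- \frac{1}{363}\right)\right) = 3 + \left(1 - \frac{8}{11}\right) = 3 + \frac{3}{11} = \frac{36}{11}$)
$-1597586 - g{\left(N{\left(-10 \right)} \right)} = -1597586 - \frac{36}{11} = - \frac{17573482}{11}$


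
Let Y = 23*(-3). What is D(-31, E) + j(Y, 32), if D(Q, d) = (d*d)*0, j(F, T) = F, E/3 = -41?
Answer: -69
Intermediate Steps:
Y = -69
E = -123 (E = 3*(-41) = -123)
D(Q, d) = 0 (D(Q, d) = d**2*0 = 0)
D(-31, E) + j(Y, 32) = 0 - 69 = -69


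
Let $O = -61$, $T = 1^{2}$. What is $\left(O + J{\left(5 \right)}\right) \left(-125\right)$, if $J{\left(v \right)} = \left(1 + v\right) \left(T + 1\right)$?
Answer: $6125$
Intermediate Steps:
$T = 1$
$J{\left(v \right)} = 2 + 2 v$ ($J{\left(v \right)} = \left(1 + v\right) \left(1 + 1\right) = \left(1 + v\right) 2 = 2 + 2 v$)
$\left(O + J{\left(5 \right)}\right) \left(-125\right) = \left(-61 + \left(2 + 2 \cdot 5\right)\right) \left(-125\right) = \left(-61 + \left(2 + 10\right)\right) \left(-125\right) = \left(-61 + 12\right) \left(-125\right) = \left(-49\right) \left(-125\right) = 6125$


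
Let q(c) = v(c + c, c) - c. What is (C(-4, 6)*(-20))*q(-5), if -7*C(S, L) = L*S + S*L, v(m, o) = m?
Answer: 4800/7 ≈ 685.71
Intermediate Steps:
q(c) = c (q(c) = (c + c) - c = 2*c - c = c)
C(S, L) = -2*L*S/7 (C(S, L) = -(L*S + S*L)/7 = -(L*S + L*S)/7 = -2*L*S/7)
(C(-4, 6)*(-20))*q(-5) = (-2/7*6*(-4)*(-20))*(-5) = ((48/7)*(-20))*(-5) = -960/7*(-5) = 4800/7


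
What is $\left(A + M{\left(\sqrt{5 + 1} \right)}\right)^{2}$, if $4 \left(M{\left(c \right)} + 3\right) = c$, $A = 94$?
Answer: $\frac{\left(364 + \sqrt{6}\right)^{2}}{16} \approx 8392.8$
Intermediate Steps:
$M{\left(c \right)} = -3 + \frac{c}{4}$
$\left(A + M{\left(\sqrt{5 + 1} \right)}\right)^{2} = \left(94 - \left(3 - \frac{\sqrt{5 + 1}}{4}\right)\right)^{2} = \left(94 - \left(3 - \frac{\sqrt{6}}{4}\right)\right)^{2} = \left(91 + \frac{\sqrt{6}}{4}\right)^{2}$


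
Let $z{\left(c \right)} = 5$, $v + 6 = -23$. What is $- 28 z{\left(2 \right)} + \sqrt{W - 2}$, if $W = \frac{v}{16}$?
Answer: $-140 + \frac{i \sqrt{61}}{4} \approx -140.0 + 1.9526 i$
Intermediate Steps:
$v = -29$ ($v = -6 - 23 = -29$)
$W = - \frac{29}{16} \approx -1.8125$
$- 28 z{\left(2 \right)} + \sqrt{W - 2} = \left(-28\right) 5 + \sqrt{- \frac{29}{16} - 2} = -140 + \sqrt{- \frac{61}{16}} = -140 + \frac{i \sqrt{61}}{4}$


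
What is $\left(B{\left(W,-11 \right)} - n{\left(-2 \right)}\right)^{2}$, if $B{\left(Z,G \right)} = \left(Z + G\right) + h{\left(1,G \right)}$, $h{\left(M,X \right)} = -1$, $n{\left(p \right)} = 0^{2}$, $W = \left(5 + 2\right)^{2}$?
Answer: $1369$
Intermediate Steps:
$W = 49$ ($W = 7^{2} = 49$)
$n{\left(p \right)} = 0$
$B{\left(Z,G \right)} = -1 + G + Z$ ($B{\left(Z,G \right)} = \left(Z + G\right) - 1 = \left(G + Z\right) - 1 = -1 + G + Z$)
$\left(B{\left(W,-11 \right)} - n{\left(-2 \right)}\right)^{2} = \left(\left(-1 - 11 + 49\right) - 0\right)^{2} = \left(37 + 0\right)^{2} = 37^{2} = 1369$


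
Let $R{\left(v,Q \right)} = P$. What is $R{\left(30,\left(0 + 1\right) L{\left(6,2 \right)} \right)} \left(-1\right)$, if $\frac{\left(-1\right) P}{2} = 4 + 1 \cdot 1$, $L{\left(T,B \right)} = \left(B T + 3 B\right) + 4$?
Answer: $10$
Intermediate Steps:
$L{\left(T,B \right)} = 4 + 3 B + B T$ ($L{\left(T,B \right)} = \left(3 B + B T\right) + 4 = 4 + 3 B + B T$)
$P = -10$ ($P = - 2 \left(4 + 1 \cdot 1\right) = - 2 \left(4 + 1\right) = \left(-2\right) 5 = -10$)
$R{\left(v,Q \right)} = -10$
$R{\left(30,\left(0 + 1\right) L{\left(6,2 \right)} \right)} \left(-1\right) = \left(-10\right) \left(-1\right) = 10$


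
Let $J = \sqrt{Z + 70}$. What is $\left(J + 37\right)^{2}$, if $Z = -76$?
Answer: $\left(37 + i \sqrt{6}\right)^{2} \approx 1363.0 + 181.26 i$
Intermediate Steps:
$J = i \sqrt{6}$ ($J = \sqrt{-76 + 70} = \sqrt{-6} = i \sqrt{6} \approx 2.4495 i$)
$\left(J + 37\right)^{2} = \left(i \sqrt{6} + 37\right)^{2} = \left(37 + i \sqrt{6}\right)^{2}$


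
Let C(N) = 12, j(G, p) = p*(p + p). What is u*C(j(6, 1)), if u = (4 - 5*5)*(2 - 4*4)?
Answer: 3528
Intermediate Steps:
j(G, p) = 2*p² (j(G, p) = p*(2*p) = 2*p²)
u = 294 (u = (4 - 25)*(2 - 16) = -21*(-14) = 294)
u*C(j(6, 1)) = 294*12 = 3528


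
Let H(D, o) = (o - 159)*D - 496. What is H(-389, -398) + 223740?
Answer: 439917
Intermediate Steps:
H(D, o) = -496 + D*(-159 + o) (H(D, o) = (-159 + o)*D - 496 = D*(-159 + o) - 496 = -496 + D*(-159 + o))
H(-389, -398) + 223740 = (-496 - 159*(-389) - 389*(-398)) + 223740 = (-496 + 61851 + 154822) + 223740 = 216177 + 223740 = 439917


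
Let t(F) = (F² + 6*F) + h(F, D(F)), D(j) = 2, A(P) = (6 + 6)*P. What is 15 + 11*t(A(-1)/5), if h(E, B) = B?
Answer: -1451/25 ≈ -58.040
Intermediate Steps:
A(P) = 12*P
t(F) = 2 + F² + 6*F (t(F) = (F² + 6*F) + 2 = 2 + F² + 6*F)
15 + 11*t(A(-1)/5) = 15 + 11*(2 + ((12*(-1))/5)² + 6*((12*(-1))/5)) = 15 + 11*(2 + (-12*⅕)² + 6*(-12*⅕)) = 15 + 11*(2 + (-12/5)² + 6*(-12/5)) = 15 + 11*(2 + 144/25 - 72/5) = 15 + 11*(-166/25) = 15 - 1826/25 = -1451/25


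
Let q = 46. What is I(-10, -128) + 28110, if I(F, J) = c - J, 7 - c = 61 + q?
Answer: 28138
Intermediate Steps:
c = -100 (c = 7 - (61 + 46) = 7 - 1*107 = 7 - 107 = -100)
I(F, J) = -100 - J
I(-10, -128) + 28110 = (-100 - 1*(-128)) + 28110 = (-100 + 128) + 28110 = 28 + 28110 = 28138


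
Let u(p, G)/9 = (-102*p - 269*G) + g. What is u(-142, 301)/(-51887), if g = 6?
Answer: 598311/51887 ≈ 11.531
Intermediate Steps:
u(p, G) = 54 - 2421*G - 918*p (u(p, G) = 9*((-102*p - 269*G) + 6) = 9*((-269*G - 102*p) + 6) = 9*(6 - 269*G - 102*p) = 54 - 2421*G - 918*p)
u(-142, 301)/(-51887) = (54 - 2421*301 - 918*(-142))/(-51887) = (54 - 728721 + 130356)*(-1/51887) = -598311*(-1/51887) = 598311/51887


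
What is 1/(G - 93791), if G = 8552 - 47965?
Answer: -1/133204 ≈ -7.5073e-6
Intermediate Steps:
G = -39413
1/(G - 93791) = 1/(-39413 - 93791) = 1/(-133204) = -1/133204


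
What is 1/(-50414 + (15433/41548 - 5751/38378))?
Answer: -797264572/40193119460245 ≈ -1.9836e-5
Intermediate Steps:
1/(-50414 + (15433/41548 - 5751/38378)) = 1/(-50414 + 176672563/797264572) = 1/(-40193119460245/797264572) = -797264572/40193119460245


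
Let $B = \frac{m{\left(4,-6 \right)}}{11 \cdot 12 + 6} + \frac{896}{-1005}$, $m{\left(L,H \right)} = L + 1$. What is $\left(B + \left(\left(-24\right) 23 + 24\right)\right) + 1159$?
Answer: $\frac{29131589}{46230} \approx 630.14$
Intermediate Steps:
$m{\left(L,H \right)} = 1 + L$
$B = - \frac{39541}{46230}$ ($B = \frac{1 + 4}{11 \cdot 12 + 6} + \frac{896}{-1005} = \frac{5}{132 + 6} + 896 \left(- \frac{1}{1005}\right) = \frac{5}{138} - \frac{896}{1005} = - \frac{39541}{46230} \approx -0.85531$)
$\left(B + \left(\left(-24\right) 23 + 24\right)\right) + 1159 = \left(- \frac{39541}{46230} + \left(\left(-24\right) 23 + 24\right)\right) + 1159 = \left(- \frac{39541}{46230} + \left(-552 + 24\right)\right) + 1159 = \left(- \frac{39541}{46230} - 528\right) + 1159 = - \frac{24448981}{46230} + 1159 = \frac{29131589}{46230}$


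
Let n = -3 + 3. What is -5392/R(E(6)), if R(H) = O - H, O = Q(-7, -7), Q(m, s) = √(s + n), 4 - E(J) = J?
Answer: -10784/11 + 5392*I*√7/11 ≈ -980.36 + 1296.9*I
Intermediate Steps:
n = 0
E(J) = 4 - J
Q(m, s) = √s (Q(m, s) = √(s + 0) = √s)
O = I*√7 (O = √(-7) = I*√7 ≈ 2.6458*I)
R(H) = -H + I*√7 (R(H) = I*√7 - H = -H + I*√7)
-5392/R(E(6)) = -5392/(-(4 - 1*6) + I*√7) = -5392/(-(4 - 6) + I*√7) = -5392/(-1*(-2) + I*√7) = -5392/(2 + I*√7)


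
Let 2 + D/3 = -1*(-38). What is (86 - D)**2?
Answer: 484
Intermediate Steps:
D = 108 (D = -6 + 3*(-1*(-38)) = -6 + 3*38 = -6 + 114 = 108)
(86 - D)**2 = (86 - 1*108)**2 = (86 - 108)**2 = (-22)**2 = 484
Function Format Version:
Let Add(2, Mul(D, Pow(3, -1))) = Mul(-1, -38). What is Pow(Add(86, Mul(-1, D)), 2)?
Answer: 484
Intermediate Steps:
D = 108 (D = Add(-6, Mul(3, Mul(-1, -38))) = Add(-6, Mul(3, 38)) = Add(-6, 114) = 108)
Pow(Add(86, Mul(-1, D)), 2) = Pow(Add(86, Mul(-1, 108)), 2) = Pow(Add(86, -108), 2) = Pow(-22, 2) = 484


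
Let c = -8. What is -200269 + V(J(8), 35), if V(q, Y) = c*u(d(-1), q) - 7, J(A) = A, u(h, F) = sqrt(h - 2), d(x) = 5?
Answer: -200276 - 8*sqrt(3) ≈ -2.0029e+5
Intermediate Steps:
u(h, F) = sqrt(-2 + h)
V(q, Y) = -7 - 8*sqrt(3) (V(q, Y) = -8*sqrt(-2 + 5) - 7 = -8*sqrt(3) - 7 = -7 - 8*sqrt(3))
-200269 + V(J(8), 35) = -200269 + (-7 - 8*sqrt(3)) = -200276 - 8*sqrt(3)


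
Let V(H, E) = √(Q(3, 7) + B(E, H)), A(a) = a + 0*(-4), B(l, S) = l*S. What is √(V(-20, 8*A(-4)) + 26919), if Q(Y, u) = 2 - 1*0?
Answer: √(26919 + √642) ≈ 164.15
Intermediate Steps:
B(l, S) = S*l
Q(Y, u) = 2 (Q(Y, u) = 2 + 0 = 2)
A(a) = a (A(a) = a + 0 = a)
V(H, E) = √(2 + E*H) (V(H, E) = √(2 + H*E) = √(2 + E*H))
√(V(-20, 8*A(-4)) + 26919) = √(√(2 + (8*(-4))*(-20)) + 26919) = √(√(2 - 32*(-20)) + 26919) = √(√(2 + 640) + 26919) = √(√642 + 26919) = √(26919 + √642)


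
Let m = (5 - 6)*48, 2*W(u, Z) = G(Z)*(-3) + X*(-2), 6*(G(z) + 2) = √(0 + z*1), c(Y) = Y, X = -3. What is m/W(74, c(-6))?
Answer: -768/97 - 32*I*√6/97 ≈ -7.9175 - 0.80808*I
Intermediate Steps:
G(z) = -2 + √z/6 (G(z) = -2 + √(0 + z*1)/6 = -2 + √(0 + z)/6 = -2 + √z/6)
W(u, Z) = 6 - √Z/4 (W(u, Z) = ((-2 + √Z/6)*(-3) - 3*(-2))/2 = ((6 - √Z/2) + 6)/2 = (12 - √Z/2)/2 = 6 - √Z/4)
m = -48 (m = -1*48 = -48)
m/W(74, c(-6)) = -48/(6 - I*√6/4)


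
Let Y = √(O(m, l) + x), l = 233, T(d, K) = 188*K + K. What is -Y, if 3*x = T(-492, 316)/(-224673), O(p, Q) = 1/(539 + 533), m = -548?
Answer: -I*√35319072430997/20070788 ≈ -0.2961*I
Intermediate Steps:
T(d, K) = 189*K
O(p, Q) = 1/1072
x = -6636/74891 (x = ((189*316)/(-224673))/3 = (59724*(-1/224673))/3 = (⅓)*(-19908/74891) = -6636/74891 ≈ -0.088609)
Y = I*√35319072430997/20070788 (Y = √(1/1072 - 6636/74891) = √(-7038901/80283152) = I*√35319072430997/20070788 ≈ 0.2961*I)
-Y = -I*√35319072430997/20070788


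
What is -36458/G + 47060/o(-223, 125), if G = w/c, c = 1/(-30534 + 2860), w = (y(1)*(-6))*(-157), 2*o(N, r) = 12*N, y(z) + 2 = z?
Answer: -34079210869/968894414 ≈ -35.173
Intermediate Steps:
y(z) = -2 + z
o(N, r) = 6*N (o(N, r) = (12*N)/2 = 6*N)
w = -942 (w = ((-2 + 1)*(-6))*(-157) = -1*(-6)*(-157) = 6*(-157) = -942)
c = -1/27674 (c = 1/(-27674) = -1/27674 ≈ -3.6135e-5)
G = 26068908 (G = -942/(-1/27674) = -942*(-27674) = 26068908)
-36458/G + 47060/o(-223, 125) = -36458/26068908 + 47060/((6*(-223))) = -36458*1/26068908 + 47060/(-1338) = -18229/13034454 + 47060*(-1/1338) = -18229/13034454 - 23530/669 = -34079210869/968894414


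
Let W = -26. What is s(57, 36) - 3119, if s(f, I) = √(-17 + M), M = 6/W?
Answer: -3119 + 4*I*√182/13 ≈ -3119.0 + 4.151*I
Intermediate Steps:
M = -3/13 (M = 6/(-26) = 6*(-1/26) = -3/13 ≈ -0.23077)
s(f, I) = 4*I*√182/13 (s(f, I) = √(-17 - 3/13) = √(-224/13) = 4*I*√182/13)
s(57, 36) - 3119 = 4*I*√182/13 - 3119 = -3119 + 4*I*√182/13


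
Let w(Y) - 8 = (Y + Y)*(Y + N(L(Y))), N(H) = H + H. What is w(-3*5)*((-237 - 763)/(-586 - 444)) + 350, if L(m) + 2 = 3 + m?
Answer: 165850/103 ≈ 1610.2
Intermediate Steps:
L(m) = 1 + m (L(m) = -2 + (3 + m) = 1 + m)
N(H) = 2*H
w(Y) = 8 + 2*Y*(2 + 3*Y) (w(Y) = 8 + (Y + Y)*(Y + 2*(1 + Y)) = 8 + (2*Y)*(Y + (2 + 2*Y)) = 8 + (2*Y)*(2 + 3*Y) = 8 + 2*Y*(2 + 3*Y))
w(-3*5)*((-237 - 763)/(-586 - 444)) + 350 = (8 + 4*(-3*5) + 6*(-3*5)²)*((-237 - 763)/(-586 - 444)) + 350 = (8 + 4*(-15) + 6*(-15)²)*(-1000/(-1030)) + 350 = (8 - 60 + 6*225)*(-1000*(-1/1030)) + 350 = (8 - 60 + 1350)*(100/103) + 350 = 1298*(100/103) + 350 = 129800/103 + 350 = 165850/103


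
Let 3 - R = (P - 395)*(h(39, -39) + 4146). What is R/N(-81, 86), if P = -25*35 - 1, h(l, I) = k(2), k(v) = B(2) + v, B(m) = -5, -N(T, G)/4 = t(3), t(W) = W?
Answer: -438813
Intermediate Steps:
N(T, G) = -12 (N(T, G) = -4*3 = -12)
k(v) = -5 + v
h(l, I) = -3 (h(l, I) = -5 + 2 = -3)
P = -876 (P = -875 - 1 = -876)
R = 5265756 (R = 3 - (-876 - 395)*(-3 + 4146) = 3 - (-1271)*4143 = 3 - 1*(-5265753) = 3 + 5265753 = 5265756)
R/N(-81, 86) = 5265756/(-12) = 5265756*(-1/12) = -438813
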